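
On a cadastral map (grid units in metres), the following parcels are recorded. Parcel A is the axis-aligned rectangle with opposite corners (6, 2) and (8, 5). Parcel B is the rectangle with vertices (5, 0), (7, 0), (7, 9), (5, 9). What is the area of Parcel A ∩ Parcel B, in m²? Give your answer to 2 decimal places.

3.00

|Parcel A∩Parcel B|: x∈[6,7], y∈[2,5] → 1·3 = 3.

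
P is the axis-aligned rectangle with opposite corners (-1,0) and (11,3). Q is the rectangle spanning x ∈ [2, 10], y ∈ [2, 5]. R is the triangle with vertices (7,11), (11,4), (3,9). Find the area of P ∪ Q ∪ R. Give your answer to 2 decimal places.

69.89

By inclusion–exclusion:
Individual areas: |P| = 36, |Q| = 24, |R| = 18.
|P∩Q|: x∈[2,10], y∈[2,3] → 8·1 = 8.
|P∩R| = 0.
|Q∩R| = 0.1125.
|P∩Q∩R| = 0.
|P ∪ Q ∪ R| = 78 − 8.1125 + 0 = 69.89.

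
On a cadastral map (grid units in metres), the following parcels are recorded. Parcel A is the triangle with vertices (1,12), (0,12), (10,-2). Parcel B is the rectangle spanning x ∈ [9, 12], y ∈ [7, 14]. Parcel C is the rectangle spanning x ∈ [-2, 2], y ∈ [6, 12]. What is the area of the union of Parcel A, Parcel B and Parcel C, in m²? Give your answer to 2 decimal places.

49.98

By inclusion–exclusion:
Individual areas: |Parcel A| = 7, |Parcel B| = 21, |Parcel C| = 24.
|Parcel A∩Parcel B| = 0.
|Parcel A∩Parcel C| = 2.0222.
|Parcel B∩Parcel C| = 0 (no overlap).
|Parcel A∩Parcel B∩Parcel C| = 0.
|Parcel A ∪ Parcel B ∪ Parcel C| = 52 − 2.0222 + 0 = 49.98.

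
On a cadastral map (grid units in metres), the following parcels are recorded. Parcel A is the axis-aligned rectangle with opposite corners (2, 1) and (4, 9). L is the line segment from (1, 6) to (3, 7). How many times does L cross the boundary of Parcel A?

1

The segment meets the boundary at (2,6.5).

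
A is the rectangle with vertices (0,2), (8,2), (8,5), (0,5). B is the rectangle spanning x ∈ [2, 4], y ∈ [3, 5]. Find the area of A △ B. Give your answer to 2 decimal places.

20.00

|A∩B|: x∈[2,4], y∈[3,5] → 2·2 = 4.
|A △ B| = |A| + |B| − 2·|A∩B| = 24 + 4 − 8 = 20.00.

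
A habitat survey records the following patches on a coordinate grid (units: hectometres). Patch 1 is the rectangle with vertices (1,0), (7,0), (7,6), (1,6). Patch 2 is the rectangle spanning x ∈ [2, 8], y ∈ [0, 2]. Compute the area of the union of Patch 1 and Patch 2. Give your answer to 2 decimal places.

By inclusion–exclusion:
Individual areas: |Patch 1| = 36, |Patch 2| = 12.
|Patch 1∩Patch 2|: x∈[2,7], y∈[0,2] → 5·2 = 10.
|Patch 1 ∪ Patch 2| = 48 − 10 = 38.00.

38.00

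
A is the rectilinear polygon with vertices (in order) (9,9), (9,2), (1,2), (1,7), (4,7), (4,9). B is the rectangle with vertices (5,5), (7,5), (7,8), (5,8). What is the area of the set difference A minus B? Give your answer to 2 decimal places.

44.00

|A| = 50, |A∩B| = 6.
|A ∖ B| = |A| − |A∩B| = 50 − 6 = 44.00.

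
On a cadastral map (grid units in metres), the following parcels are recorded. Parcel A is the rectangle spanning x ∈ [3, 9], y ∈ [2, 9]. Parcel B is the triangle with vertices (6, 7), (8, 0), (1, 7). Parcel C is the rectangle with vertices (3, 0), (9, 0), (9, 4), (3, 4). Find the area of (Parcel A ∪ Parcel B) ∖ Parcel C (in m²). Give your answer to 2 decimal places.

32.00

|Parcel A ∪ Parcel B| = 45.4286.
|(Parcel A ∪ Parcel B) ∩ Parcel C| = 13.4286.
|(Parcel A ∪ Parcel B) ∖ Parcel C| = 45.4286 − 13.4286 = 32.00.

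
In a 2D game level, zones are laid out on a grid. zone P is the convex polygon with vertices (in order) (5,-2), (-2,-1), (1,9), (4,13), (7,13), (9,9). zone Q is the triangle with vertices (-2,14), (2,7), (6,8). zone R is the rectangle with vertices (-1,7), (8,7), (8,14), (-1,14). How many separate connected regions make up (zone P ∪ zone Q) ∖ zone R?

(zone P ∪ zone Q) ∖ zone R splits into 2 disjoint pieces (area 66.9, area 0.5).

2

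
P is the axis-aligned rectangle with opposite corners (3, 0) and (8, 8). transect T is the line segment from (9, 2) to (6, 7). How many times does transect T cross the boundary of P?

The segment meets the boundary at (8,3.667).

1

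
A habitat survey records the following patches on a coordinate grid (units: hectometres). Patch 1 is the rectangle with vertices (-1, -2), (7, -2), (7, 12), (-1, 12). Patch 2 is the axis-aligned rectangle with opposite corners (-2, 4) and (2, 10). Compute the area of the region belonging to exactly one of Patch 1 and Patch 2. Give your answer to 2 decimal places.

100.00

|Patch 1∩Patch 2|: x∈[-1,2], y∈[4,10] → 3·6 = 18.
|Patch 1 △ Patch 2| = |Patch 1| + |Patch 2| − 2·|Patch 1∩Patch 2| = 112 + 24 − 36 = 100.00.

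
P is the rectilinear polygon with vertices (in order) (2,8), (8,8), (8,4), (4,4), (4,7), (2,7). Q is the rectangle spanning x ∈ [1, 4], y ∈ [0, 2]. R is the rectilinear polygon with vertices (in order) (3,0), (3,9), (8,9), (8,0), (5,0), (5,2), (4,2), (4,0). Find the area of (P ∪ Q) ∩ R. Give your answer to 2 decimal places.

|P ∪ Q| = 24.
|(P ∪ Q) ∩ R| = 19.00.

19.00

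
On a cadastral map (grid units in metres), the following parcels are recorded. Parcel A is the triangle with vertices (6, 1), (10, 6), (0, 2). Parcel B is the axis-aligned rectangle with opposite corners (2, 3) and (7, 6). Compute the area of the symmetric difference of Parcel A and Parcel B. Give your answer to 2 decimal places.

|Parcel A| = 17, |Parcel B| = 15, |Parcel A∩Parcel B| = 4.05.
|Parcel A △ Parcel B| = |Parcel A| + |Parcel B| − 2·|Parcel A∩Parcel B| = 17 + 15 − 8.1 = 23.90.

23.90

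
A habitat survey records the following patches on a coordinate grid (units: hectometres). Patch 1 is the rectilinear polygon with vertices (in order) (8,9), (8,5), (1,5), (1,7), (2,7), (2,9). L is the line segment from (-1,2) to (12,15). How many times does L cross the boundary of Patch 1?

The segment meets the boundary at (6,9), (2,5).

2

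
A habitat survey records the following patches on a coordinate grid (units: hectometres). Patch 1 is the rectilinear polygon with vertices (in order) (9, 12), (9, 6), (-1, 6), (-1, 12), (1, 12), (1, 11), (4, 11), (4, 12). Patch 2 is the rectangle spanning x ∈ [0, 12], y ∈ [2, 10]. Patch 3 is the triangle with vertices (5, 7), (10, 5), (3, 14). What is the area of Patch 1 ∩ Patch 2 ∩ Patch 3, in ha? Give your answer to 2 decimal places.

10.67

The intersection is the polygon with vertices (7.5,6), (5,7), (4.143,10), (6.111,10), (9,6.286), (9,6).
By the shoelace formula its area is 10.67.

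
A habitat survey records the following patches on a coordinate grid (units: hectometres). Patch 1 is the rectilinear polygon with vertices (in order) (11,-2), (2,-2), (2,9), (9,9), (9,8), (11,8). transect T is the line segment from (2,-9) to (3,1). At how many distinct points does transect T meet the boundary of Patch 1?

The segment meets the boundary at (2.7,-2).

1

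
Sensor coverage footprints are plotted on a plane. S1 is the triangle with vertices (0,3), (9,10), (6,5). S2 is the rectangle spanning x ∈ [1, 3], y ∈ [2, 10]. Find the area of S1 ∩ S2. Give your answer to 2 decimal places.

1.78

The intersection is the polygon with vertices (3,5.333), (3,4), (1,3.333), (1,3.778).
By the shoelace formula its area is 1.78.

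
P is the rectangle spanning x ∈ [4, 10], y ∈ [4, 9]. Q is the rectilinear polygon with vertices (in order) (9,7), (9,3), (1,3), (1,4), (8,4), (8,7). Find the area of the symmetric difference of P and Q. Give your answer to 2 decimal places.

|P| = 30, |Q| = 11, |P∩Q| = 3.
|P △ Q| = |P| + |Q| − 2·|P∩Q| = 30 + 11 − 6 = 35.00.

35.00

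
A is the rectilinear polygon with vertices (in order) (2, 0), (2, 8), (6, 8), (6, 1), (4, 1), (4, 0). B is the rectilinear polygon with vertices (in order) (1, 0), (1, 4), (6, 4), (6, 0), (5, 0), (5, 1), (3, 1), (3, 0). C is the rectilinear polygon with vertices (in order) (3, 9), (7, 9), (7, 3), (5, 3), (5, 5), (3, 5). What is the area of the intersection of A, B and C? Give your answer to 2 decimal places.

The intersection is the polygon with vertices (6,4), (6,3), (5,3), (5,4).
By the shoelace formula its area is 1.00.

1.00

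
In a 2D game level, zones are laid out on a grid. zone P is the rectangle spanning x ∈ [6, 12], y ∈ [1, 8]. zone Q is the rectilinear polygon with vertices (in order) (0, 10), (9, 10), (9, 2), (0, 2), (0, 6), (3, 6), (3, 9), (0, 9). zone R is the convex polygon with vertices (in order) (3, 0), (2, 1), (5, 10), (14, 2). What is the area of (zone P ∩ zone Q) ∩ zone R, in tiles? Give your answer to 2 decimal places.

16.64

The region (zone P ∩ zone Q) ∩ zone R is the polygon with vertices (7.25,8), (9,6.444), (9,2), (6,2), (6,8).
By the shoelace formula its area is 16.64.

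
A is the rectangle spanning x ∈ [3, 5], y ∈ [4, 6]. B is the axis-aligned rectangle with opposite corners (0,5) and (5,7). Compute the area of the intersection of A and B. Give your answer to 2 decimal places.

|A∩B|: x∈[3,5], y∈[5,6] → 2·1 = 2.

2.00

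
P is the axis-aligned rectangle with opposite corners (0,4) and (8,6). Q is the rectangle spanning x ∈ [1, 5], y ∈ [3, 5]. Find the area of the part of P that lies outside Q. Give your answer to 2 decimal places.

12.00

|P∩Q|: x∈[1,5], y∈[4,5] → 4·1 = 4.
|P| = 16.
|P ∖ Q| = |P| − |P∩Q| = 16 − 4 = 12.00.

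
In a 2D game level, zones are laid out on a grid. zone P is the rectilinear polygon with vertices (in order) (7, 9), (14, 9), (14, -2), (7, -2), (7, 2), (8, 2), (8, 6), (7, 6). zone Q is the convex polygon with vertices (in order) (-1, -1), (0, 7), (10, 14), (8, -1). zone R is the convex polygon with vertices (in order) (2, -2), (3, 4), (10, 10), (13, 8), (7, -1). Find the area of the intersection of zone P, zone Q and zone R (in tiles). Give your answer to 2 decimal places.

10.29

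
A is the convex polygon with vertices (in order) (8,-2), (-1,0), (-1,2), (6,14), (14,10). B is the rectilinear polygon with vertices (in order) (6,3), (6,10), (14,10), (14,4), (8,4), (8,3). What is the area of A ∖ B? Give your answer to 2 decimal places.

|A| = 137, |A∩B| = 41.
|A ∖ B| = |A| − |A∩B| = 137 − 41 = 96.00.

96.00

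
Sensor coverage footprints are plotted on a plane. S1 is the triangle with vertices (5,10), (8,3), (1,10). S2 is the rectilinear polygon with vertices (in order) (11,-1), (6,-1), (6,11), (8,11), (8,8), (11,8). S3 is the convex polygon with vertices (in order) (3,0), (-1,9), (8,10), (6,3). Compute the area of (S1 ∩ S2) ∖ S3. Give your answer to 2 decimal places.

|S1 ∩ S2| = 2.6667.
|(S1 ∩ S2) ∩ S3| = 1.4222.
|(S1 ∩ S2) ∖ S3| = 2.6667 − 1.4222 = 1.24.

1.24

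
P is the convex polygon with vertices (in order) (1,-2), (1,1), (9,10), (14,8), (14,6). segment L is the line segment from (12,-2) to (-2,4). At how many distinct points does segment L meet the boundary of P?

The segment meets the boundary at (2.103,2.241), (5.516,0.779).

2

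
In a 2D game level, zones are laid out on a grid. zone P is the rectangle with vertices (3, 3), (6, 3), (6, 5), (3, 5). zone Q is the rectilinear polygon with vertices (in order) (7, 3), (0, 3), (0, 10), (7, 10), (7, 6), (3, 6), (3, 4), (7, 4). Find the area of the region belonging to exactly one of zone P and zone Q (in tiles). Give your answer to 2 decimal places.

|zone P| = 6, |zone Q| = 41, |zone P∩zone Q| = 3.
|zone P △ zone Q| = |zone P| + |zone Q| − 2·|zone P∩zone Q| = 6 + 41 − 6 = 41.00.

41.00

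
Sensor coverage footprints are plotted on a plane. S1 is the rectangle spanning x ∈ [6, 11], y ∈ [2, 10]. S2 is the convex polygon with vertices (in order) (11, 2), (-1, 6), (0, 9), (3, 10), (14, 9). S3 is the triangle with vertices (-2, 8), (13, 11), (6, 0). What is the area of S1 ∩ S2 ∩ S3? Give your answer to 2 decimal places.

24.30

The intersection is the polygon with vertices (6,3.667), (6,9.6), (6.438,9.688), (11,9.273), (11,7.857), (7.925,3.025).
By the shoelace formula its area is 24.30.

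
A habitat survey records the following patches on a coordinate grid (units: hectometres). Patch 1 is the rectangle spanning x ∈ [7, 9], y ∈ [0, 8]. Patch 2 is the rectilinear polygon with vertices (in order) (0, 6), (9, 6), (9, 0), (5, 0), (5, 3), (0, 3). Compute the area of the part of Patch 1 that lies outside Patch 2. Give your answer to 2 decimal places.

4.00

|Patch 1| = 16, |Patch 1∩Patch 2| = 12.
|Patch 1 ∖ Patch 2| = |Patch 1| − |Patch 1∩Patch 2| = 16 − 12 = 4.00.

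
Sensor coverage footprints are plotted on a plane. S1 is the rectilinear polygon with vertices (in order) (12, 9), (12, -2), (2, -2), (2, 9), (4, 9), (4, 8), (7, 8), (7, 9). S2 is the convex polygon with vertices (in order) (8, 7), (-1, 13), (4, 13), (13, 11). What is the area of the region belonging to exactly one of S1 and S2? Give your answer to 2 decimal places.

|S1| = 107, |S2| = 38, |S1∩S2| = 4.25.
|S1 △ S2| = |S1| + |S2| − 2·|S1∩S2| = 107 + 38 − 8.5 = 136.50.

136.50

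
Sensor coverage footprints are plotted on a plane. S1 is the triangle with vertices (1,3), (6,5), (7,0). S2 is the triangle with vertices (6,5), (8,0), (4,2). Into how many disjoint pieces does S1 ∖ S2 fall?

1

S1 ∖ S2 is a single connected region.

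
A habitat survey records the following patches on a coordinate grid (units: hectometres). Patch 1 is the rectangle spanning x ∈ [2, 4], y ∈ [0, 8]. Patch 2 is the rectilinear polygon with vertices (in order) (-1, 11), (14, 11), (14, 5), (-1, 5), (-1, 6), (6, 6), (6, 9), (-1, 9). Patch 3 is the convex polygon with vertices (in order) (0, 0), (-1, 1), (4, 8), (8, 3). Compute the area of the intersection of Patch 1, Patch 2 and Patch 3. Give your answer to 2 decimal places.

1.77

The intersection is the polygon with vertices (2,5), (2,5.2), (2.571,6), (4,6), (4,5).
By the shoelace formula its area is 1.77.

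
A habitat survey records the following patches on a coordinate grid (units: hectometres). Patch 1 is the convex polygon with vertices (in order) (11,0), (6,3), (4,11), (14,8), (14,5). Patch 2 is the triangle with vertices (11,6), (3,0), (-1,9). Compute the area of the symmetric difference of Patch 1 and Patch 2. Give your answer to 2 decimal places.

84.60

|Patch 1| = 66, |Patch 2| = 48, |Patch 1∩Patch 2| = 14.7.
|Patch 1 △ Patch 2| = |Patch 1| + |Patch 2| − 2·|Patch 1∩Patch 2| = 66 + 48 − 29.4 = 84.60.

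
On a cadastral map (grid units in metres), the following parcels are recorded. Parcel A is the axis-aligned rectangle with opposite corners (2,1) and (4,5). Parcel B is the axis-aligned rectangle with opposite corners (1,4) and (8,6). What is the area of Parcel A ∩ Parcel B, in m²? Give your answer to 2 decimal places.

2.00

|Parcel A∩Parcel B|: x∈[2,4], y∈[4,5] → 2·1 = 2.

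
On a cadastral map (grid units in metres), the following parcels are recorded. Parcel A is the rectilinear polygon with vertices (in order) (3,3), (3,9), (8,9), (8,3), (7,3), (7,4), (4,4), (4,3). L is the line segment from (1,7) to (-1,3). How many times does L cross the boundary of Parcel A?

The segment lies entirely outside Parcel A and never meets its boundary.

0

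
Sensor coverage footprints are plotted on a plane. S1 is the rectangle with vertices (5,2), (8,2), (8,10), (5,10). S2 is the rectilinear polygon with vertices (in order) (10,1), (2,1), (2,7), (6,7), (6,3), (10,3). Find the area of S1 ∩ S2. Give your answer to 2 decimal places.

The intersection is the polygon with vertices (8,2), (5,2), (5,7), (6,7), (6,3), (8,3).
By the shoelace formula its area is 7.00.

7.00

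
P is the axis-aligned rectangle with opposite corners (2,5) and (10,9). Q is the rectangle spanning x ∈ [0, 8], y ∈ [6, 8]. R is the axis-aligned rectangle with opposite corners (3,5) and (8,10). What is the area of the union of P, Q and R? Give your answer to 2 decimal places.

By inclusion–exclusion:
Individual areas: |P| = 32, |Q| = 16, |R| = 25.
|P∩Q|: x∈[2,8], y∈[6,8] → 6·2 = 12.
|P∩R|: x∈[3,8], y∈[5,9] → 5·4 = 20.
|Q∩R|: x∈[3,8], y∈[6,8] → 5·2 = 10.
|P∩Q∩R| = 10.
|P ∪ Q ∪ R| = 73 − 42 + 10 = 41.00.

41.00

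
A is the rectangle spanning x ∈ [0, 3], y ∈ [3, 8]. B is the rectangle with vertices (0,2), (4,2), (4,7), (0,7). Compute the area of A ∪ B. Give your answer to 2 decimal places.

By inclusion–exclusion:
Individual areas: |A| = 15, |B| = 20.
|A∩B|: x∈[0,3], y∈[3,7] → 3·4 = 12.
|A ∪ B| = 35 − 12 = 23.00.

23.00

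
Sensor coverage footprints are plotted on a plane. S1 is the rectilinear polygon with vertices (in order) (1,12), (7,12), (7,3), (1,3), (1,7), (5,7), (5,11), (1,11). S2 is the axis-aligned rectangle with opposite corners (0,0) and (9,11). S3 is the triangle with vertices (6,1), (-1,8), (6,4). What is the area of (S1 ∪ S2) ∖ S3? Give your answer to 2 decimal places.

94.71

|S1 ∪ S2| = 105.
|(S1 ∪ S2) ∩ S3| = 10.2857.
|(S1 ∪ S2) ∖ S3| = 105 − 10.2857 = 94.71.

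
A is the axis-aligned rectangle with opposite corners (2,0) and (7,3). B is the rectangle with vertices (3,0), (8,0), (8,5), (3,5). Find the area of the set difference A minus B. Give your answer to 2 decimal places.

|A∩B|: x∈[3,7], y∈[0,3] → 4·3 = 12.
|A| = 15.
|A ∖ B| = |A| − |A∩B| = 15 − 12 = 3.00.

3.00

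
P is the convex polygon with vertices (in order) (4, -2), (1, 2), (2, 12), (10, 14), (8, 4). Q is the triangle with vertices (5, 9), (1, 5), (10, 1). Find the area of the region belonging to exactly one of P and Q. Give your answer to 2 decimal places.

70.05

|P| = 89, |Q| = 26, |P∩Q| = 22.4767.
|P △ Q| = |P| + |Q| − 2·|P∩Q| = 89 + 26 − 44.9535 = 70.05.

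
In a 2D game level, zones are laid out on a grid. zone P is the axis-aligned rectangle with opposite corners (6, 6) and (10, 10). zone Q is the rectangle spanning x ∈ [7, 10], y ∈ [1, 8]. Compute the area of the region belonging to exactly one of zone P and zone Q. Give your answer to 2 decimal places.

|zone P∩zone Q|: x∈[7,10], y∈[6,8] → 3·2 = 6.
|zone P △ zone Q| = |zone P| + |zone Q| − 2·|zone P∩zone Q| = 16 + 21 − 12 = 25.00.

25.00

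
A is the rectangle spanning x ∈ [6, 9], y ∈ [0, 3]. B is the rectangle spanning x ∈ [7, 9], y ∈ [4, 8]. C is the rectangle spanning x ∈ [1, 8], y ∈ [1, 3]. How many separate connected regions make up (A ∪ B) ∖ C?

(A ∪ B) ∖ C splits into 2 disjoint pieces (area 5, area 8).

2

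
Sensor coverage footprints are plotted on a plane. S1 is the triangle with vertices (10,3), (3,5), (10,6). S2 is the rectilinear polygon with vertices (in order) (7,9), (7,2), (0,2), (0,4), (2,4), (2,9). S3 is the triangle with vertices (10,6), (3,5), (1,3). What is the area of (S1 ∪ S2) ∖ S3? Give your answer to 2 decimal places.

|S1 ∪ S2| = 46.0714.
|(S1 ∪ S2) ∩ S3| = 6.
|(S1 ∪ S2) ∖ S3| = 46.0714 − 6 = 40.07.

40.07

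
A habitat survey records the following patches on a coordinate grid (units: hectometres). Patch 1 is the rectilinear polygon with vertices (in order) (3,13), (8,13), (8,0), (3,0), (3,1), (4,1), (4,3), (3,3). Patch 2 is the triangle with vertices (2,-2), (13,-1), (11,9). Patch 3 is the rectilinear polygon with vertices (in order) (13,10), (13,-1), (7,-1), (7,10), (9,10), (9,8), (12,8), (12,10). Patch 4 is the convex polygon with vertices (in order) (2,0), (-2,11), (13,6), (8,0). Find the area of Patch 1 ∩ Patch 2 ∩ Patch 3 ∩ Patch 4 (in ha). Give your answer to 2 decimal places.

4.72

The intersection is the polygon with vertices (7,4.111), (8,5.333), (8,0), (7,0).
By the shoelace formula its area is 4.72.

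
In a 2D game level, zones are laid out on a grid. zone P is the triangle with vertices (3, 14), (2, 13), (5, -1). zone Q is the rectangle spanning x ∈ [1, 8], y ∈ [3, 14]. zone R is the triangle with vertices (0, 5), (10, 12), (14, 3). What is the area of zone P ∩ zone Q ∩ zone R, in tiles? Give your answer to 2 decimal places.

The intersection is the polygon with vertices (4.282,4.388), (3.832,4.453), (3.23,7.261), (3.841,7.689).
By the shoelace formula its area is 1.72.

1.72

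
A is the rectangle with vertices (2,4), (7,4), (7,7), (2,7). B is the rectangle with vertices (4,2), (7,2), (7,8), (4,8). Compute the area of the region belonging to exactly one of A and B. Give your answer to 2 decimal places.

15.00

|A∩B|: x∈[4,7], y∈[4,7] → 3·3 = 9.
|A △ B| = |A| + |B| − 2·|A∩B| = 15 + 18 − 18 = 15.00.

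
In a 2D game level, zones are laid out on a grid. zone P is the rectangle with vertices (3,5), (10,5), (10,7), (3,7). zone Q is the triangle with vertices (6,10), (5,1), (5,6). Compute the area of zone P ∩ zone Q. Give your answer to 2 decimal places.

The intersection is the polygon with vertices (5.667,7), (5.444,5), (5,5), (5,6), (5.25,7).
By the shoelace formula its area is 0.99.

0.99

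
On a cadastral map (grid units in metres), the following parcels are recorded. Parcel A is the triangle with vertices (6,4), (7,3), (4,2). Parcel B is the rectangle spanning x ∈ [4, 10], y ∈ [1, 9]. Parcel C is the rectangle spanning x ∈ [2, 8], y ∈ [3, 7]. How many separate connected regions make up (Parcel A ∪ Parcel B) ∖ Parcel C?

1

(Parcel A ∪ Parcel B) ∖ Parcel C is a single connected region.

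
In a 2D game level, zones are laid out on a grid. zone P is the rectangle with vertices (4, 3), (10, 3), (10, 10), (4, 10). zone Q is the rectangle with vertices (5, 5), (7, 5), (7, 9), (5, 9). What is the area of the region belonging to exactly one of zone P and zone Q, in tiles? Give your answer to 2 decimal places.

|zone P∩zone Q|: x∈[5,7], y∈[5,9] → 2·4 = 8.
|zone P △ zone Q| = |zone P| + |zone Q| − 2·|zone P∩zone Q| = 42 + 8 − 16 = 34.00.

34.00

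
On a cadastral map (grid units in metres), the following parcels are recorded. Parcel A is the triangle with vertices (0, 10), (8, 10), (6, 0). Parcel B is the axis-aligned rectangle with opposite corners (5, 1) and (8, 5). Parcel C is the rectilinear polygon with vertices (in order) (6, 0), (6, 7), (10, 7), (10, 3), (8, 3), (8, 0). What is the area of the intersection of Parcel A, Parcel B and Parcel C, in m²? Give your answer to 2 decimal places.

The intersection is the polygon with vertices (6,1), (6,5), (7,5), (6.2,1).
By the shoelace formula its area is 2.40.

2.40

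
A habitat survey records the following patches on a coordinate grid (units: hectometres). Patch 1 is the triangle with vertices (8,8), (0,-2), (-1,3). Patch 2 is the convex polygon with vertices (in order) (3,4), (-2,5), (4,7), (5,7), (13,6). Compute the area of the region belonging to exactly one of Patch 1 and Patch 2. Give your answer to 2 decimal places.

34.39

|Patch 1| = 25, |Patch 2| = 22.5, |Patch 1∩Patch 2| = 6.5569.
|Patch 1 △ Patch 2| = |Patch 1| + |Patch 2| − 2·|Patch 1∩Patch 2| = 25 + 22.5 − 13.1137 = 34.39.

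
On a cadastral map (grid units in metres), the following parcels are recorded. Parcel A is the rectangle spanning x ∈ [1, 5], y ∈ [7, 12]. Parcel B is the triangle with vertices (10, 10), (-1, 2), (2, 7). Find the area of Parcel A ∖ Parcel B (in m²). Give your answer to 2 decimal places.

18.31

|Parcel A| = 20, |Parcel A∩Parcel B| = 1.6875.
|Parcel A ∖ Parcel B| = |Parcel A| − |Parcel A∩Parcel B| = 20 − 1.6875 = 18.31.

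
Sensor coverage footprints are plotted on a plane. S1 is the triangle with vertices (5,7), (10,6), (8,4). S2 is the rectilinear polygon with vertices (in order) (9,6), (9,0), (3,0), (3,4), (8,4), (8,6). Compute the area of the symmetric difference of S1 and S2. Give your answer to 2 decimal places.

|S1| = 6, |S2| = 26, |S1∩S2| = 1.5.
|S1 △ S2| = |S1| + |S2| − 2·|S1∩S2| = 6 + 26 − 3 = 29.00.

29.00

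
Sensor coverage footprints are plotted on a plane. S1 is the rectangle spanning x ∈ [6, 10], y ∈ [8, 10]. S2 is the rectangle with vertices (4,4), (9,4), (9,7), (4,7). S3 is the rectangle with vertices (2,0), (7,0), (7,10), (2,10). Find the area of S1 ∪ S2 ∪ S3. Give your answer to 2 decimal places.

62.00

By inclusion–exclusion:
Individual areas: |S1| = 8, |S2| = 15, |S3| = 50.
|S1∩S2| = 0 (no overlap).
|S1∩S3|: x∈[6,7], y∈[8,10] → 1·2 = 2.
|S2∩S3|: x∈[4,7], y∈[4,7] → 3·3 = 9.
|S1∩S2∩S3| = 0.
|S1 ∪ S2 ∪ S3| = 73 − 11 + 0 = 62.00.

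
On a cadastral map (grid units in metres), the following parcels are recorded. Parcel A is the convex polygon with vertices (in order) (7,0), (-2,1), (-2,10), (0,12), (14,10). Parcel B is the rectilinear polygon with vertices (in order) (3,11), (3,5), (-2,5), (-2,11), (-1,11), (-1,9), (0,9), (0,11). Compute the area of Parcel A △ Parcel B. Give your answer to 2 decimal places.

|Parcel A| = 136.5, |Parcel B| = 28, |Parcel A∩Parcel B| = 27.5.
|Parcel A △ Parcel B| = |Parcel A| + |Parcel B| − 2·|Parcel A∩Parcel B| = 136.5 + 28 − 55 = 109.50.

109.50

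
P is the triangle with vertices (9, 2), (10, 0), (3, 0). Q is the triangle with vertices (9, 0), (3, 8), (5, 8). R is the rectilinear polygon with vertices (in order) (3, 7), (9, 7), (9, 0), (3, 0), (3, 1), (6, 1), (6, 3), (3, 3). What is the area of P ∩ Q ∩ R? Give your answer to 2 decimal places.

The intersection is the polygon with vertices (9,0), (7.8,1.6), (8.143,1.714).
By the shoelace formula its area is 0.34.

0.34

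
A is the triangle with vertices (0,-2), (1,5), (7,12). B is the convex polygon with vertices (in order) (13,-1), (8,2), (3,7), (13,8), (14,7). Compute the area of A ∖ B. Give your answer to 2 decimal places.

|A| = 17.5, |A∩B| = 0.8684.
|A ∖ B| = |A| − |A∩B| = 17.5 − 0.8684 = 16.63.

16.63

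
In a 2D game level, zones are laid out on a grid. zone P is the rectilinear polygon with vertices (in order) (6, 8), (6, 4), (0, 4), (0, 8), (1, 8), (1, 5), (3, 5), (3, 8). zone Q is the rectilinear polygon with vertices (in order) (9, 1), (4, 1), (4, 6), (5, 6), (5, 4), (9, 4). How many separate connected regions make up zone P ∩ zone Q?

1

zone P ∩ zone Q is a single connected region.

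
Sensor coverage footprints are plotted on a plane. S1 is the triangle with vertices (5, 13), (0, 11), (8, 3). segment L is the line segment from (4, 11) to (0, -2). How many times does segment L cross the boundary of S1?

1

The segment meets the boundary at (3.059,7.941).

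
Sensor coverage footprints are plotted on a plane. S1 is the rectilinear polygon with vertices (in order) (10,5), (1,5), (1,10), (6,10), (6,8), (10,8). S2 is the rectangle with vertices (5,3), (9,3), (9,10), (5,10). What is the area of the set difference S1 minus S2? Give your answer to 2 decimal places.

23.00

|S1| = 37, |S1∩S2| = 14.
|S1 ∖ S2| = |S1| − |S1∩S2| = 37 − 14 = 23.00.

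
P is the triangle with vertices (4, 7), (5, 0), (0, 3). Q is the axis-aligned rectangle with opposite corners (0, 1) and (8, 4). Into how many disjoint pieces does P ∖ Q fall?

2

P ∖ Q splits into 2 disjoint pieces (area 5.1429, area 0.7619).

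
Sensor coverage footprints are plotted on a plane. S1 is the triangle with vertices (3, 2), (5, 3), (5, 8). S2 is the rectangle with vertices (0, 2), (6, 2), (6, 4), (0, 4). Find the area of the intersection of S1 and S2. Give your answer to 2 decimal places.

2.33

The intersection is the polygon with vertices (5,3), (3,2), (3.667,4), (5,4).
By the shoelace formula its area is 2.33.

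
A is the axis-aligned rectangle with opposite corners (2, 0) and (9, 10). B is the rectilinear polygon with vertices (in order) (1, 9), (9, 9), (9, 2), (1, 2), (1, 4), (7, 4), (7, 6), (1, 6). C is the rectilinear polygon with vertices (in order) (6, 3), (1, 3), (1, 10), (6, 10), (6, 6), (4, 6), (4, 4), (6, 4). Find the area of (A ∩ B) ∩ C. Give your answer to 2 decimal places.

|A ∩ B| = 39.
|(A ∩ B) ∩ C| = 16.00.

16.00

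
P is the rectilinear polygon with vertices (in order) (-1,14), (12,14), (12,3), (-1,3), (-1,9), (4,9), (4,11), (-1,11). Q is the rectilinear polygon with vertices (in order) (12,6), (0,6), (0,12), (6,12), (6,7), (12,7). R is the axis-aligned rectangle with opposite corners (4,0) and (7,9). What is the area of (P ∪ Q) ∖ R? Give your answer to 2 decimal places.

123.00

|P ∪ Q| = 141.
|(P ∪ Q) ∩ R| = 18.
|(P ∪ Q) ∖ R| = 141 − 18 = 123.00.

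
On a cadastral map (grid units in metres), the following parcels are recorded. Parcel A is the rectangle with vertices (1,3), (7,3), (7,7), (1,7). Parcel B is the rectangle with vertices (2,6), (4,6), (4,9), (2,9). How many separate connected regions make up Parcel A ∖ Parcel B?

1

Parcel A ∖ Parcel B is a single connected region.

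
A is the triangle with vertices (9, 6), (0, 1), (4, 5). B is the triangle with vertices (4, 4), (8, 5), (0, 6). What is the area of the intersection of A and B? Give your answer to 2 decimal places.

The intersection is the polygon with vertices (6.545,4.636), (4,4), (3.333,4.333), (4,5), (5.538,5.308), (7.347,5.082).
By the shoelace formula its area is 2.77.

2.77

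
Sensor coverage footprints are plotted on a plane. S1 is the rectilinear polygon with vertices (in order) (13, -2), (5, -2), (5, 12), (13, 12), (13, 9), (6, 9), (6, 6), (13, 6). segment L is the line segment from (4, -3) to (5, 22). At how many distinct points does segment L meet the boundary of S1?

The segment lies entirely outside S1 and never meets its boundary.

0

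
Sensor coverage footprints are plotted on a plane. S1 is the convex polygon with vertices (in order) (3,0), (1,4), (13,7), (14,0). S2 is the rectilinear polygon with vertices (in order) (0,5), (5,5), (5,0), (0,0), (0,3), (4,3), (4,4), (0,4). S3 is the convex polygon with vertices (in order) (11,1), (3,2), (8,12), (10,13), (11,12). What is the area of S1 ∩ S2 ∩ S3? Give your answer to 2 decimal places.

3.71

The intersection is the polygon with vertices (4,3), (4,4), (4.429,4.857), (5,5), (5,1.75), (3,2), (3.5,3).
By the shoelace formula its area is 3.71.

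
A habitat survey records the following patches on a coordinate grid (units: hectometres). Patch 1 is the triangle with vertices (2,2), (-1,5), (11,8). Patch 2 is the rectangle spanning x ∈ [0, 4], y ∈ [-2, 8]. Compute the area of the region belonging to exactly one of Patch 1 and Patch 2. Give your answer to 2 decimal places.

39.17

|Patch 1| = 22.5, |Patch 2| = 40, |Patch 1∩Patch 2| = 11.6667.
|Patch 1 △ Patch 2| = |Patch 1| + |Patch 2| − 2·|Patch 1∩Patch 2| = 22.5 + 40 − 23.3333 = 39.17.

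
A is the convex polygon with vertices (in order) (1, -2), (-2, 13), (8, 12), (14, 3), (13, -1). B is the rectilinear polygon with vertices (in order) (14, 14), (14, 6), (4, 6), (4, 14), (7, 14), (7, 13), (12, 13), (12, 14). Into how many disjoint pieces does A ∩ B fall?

1

A ∩ B is a single connected region.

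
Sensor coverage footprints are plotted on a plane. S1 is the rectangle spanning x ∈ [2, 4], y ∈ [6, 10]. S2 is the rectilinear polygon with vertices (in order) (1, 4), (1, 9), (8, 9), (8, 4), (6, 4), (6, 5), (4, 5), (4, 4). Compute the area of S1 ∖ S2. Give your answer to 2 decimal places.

2.00

|S1| = 8, |S1∩S2| = 6.
|S1 ∖ S2| = |S1| − |S1∩S2| = 8 − 6 = 2.00.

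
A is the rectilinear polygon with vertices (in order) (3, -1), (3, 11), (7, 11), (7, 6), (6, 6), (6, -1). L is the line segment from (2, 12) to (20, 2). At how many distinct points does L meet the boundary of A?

2

The segment meets the boundary at (3.8,11), (7,9.222).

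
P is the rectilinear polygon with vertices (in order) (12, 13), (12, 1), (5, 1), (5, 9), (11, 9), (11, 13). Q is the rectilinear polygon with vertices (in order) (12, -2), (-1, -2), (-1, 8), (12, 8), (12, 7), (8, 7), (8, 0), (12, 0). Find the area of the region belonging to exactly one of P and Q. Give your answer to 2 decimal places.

112.00

|P| = 60, |Q| = 102, |P∩Q| = 25.
|P △ Q| = |P| + |Q| − 2·|P∩Q| = 60 + 102 − 50 = 112.00.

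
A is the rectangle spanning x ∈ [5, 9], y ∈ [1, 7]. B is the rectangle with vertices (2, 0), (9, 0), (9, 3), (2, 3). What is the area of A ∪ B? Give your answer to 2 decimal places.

By inclusion–exclusion:
Individual areas: |A| = 24, |B| = 21.
|A∩B|: x∈[5,9], y∈[1,3] → 4·2 = 8.
|A ∪ B| = 45 − 8 = 37.00.

37.00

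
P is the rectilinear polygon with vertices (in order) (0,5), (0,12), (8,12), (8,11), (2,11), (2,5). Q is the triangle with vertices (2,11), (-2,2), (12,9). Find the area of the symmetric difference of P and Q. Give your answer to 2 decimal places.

|P| = 20, |Q| = 49, |P∩Q| = 7.5.
|P △ Q| = |P| + |Q| − 2·|P∩Q| = 20 + 49 − 15 = 54.00.

54.00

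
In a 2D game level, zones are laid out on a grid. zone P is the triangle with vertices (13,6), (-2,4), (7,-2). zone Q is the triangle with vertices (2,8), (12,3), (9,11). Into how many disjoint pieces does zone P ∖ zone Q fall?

zone P ∖ zone Q splits into 2 disjoint pieces (area 1.7202, area 47.6699).

2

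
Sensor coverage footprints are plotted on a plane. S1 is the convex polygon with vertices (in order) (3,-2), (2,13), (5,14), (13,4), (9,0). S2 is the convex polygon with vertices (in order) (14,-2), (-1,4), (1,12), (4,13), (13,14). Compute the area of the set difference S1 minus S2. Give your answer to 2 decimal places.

|S1| = 105, |S1∩S2| = 88.7501.
|S1 ∖ S2| = |S1| − |S1∩S2| = 105 − 88.7501 = 16.25.

16.25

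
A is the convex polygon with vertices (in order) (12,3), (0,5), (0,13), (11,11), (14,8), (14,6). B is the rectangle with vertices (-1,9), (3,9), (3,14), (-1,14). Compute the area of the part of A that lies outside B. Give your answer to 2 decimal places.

|A| = 103.5, |A∩B| = 11.1818.
|A ∖ B| = |A| − |A∩B| = 103.5 − 11.1818 = 92.32.

92.32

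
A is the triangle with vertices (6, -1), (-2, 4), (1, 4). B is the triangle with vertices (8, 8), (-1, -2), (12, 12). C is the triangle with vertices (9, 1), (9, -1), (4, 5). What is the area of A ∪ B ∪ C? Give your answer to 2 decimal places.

14.39

By inclusion–exclusion:
Individual areas: |A| = 7.5, |B| = 2, |C| = 5.
|A∩B| = 0.0824.
|A∩C| = 0.
|B∩C| = 0.0276.
|A∩B∩C| = 0.
|A ∪ B ∪ C| = 14.5 − 0.11 + 0 = 14.39.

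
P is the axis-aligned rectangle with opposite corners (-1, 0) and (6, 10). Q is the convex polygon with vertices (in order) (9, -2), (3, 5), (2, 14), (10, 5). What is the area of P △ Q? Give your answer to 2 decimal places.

|P| = 70, |Q| = 56, |P∩Q| = 21.5278.
|P △ Q| = |P| + |Q| − 2·|P∩Q| = 70 + 56 − 43.0556 = 82.94.

82.94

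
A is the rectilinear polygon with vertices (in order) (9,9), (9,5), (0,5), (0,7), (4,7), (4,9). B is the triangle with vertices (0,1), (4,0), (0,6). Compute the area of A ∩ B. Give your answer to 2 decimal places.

The intersection is the polygon with vertices (0,5), (0,6), (0.667,5).
By the shoelace formula its area is 0.33.

0.33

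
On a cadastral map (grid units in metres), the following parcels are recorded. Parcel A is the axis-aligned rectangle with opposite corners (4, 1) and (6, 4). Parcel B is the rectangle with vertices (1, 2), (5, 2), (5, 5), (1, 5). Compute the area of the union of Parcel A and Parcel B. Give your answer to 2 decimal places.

By inclusion–exclusion:
Individual areas: |Parcel A| = 6, |Parcel B| = 12.
|Parcel A∩Parcel B|: x∈[4,5], y∈[2,4] → 1·2 = 2.
|Parcel A ∪ Parcel B| = 18 − 2 = 16.00.

16.00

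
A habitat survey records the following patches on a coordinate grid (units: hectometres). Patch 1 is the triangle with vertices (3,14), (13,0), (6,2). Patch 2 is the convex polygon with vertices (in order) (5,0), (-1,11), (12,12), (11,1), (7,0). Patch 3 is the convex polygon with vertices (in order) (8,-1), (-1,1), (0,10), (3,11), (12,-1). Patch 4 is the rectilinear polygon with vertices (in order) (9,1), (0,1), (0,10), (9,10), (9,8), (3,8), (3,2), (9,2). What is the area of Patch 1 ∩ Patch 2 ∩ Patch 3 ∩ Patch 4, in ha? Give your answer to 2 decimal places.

1.85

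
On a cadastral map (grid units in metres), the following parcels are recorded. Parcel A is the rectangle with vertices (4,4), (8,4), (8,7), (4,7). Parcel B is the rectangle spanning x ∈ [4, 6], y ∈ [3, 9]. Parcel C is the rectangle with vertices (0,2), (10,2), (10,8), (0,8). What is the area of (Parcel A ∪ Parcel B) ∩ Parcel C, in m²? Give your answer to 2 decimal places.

16.00

|Parcel A ∪ Parcel B| = 18.
|(Parcel A ∪ Parcel B) ∩ Parcel C| = 16.00.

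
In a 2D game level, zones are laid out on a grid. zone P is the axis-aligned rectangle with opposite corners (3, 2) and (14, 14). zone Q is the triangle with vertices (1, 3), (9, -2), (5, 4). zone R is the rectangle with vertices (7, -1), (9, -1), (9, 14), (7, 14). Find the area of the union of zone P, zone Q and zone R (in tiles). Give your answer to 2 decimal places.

By inclusion–exclusion:
Individual areas: |zone P| = 132, |zone Q| = 14, |zone R| = 30.
|zone P∩zone Q| = 4.8333.
|zone P∩zone R|: x∈[7,9], y∈[2,14] → 2·12 = 24.
|zone Q∩zone R| = 1.2833.
|zone P∩zone Q∩zone R| = 0.
|zone P ∪ zone Q ∪ zone R| = 176 − 30.1167 + 0 = 145.88.

145.88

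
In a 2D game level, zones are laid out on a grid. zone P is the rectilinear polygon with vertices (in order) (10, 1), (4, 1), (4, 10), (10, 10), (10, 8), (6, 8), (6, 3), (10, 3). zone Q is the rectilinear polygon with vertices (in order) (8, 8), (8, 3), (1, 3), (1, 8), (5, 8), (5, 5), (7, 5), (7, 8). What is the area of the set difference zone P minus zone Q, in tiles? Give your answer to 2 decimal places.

|zone P| = 34, |zone P∩zone Q| = 7.
|zone P ∖ zone Q| = |zone P| − |zone P∩zone Q| = 34 − 7 = 27.00.

27.00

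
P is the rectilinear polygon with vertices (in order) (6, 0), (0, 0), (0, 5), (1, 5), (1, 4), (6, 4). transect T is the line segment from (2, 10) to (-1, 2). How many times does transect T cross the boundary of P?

2

The segment meets the boundary at (0,4.667), (0.125,5).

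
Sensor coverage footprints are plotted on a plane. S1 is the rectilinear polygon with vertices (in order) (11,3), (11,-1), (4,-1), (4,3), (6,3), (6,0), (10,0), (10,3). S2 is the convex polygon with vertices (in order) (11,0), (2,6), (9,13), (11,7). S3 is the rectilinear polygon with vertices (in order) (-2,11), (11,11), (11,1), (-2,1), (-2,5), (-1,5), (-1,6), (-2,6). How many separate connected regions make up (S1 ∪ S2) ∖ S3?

(S1 ∪ S2) ∖ S3 splits into 2 disjoint pieces (area 10.0833, area 2.6667).

2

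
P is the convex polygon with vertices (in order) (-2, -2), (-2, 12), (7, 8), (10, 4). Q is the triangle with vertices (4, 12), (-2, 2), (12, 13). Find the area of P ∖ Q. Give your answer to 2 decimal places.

79.04

|P| = 96, |P∩Q| = 16.961.
|P ∖ Q| = |P| − |P∩Q| = 96 − 16.961 = 79.04.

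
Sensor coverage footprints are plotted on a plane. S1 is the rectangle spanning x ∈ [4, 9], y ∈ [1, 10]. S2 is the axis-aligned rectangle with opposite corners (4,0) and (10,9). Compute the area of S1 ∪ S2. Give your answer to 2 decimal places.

59.00

By inclusion–exclusion:
Individual areas: |S1| = 45, |S2| = 54.
|S1∩S2|: x∈[4,9], y∈[1,9] → 5·8 = 40.
|S1 ∪ S2| = 99 − 40 = 59.00.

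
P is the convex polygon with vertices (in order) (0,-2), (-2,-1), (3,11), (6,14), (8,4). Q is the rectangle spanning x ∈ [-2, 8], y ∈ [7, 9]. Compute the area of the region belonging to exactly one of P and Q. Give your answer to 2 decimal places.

73.70

|P| = 75.5, |Q| = 20, |P∩Q| = 10.9.
|P △ Q| = |P| + |Q| − 2·|P∩Q| = 75.5 + 20 − 21.8 = 73.70.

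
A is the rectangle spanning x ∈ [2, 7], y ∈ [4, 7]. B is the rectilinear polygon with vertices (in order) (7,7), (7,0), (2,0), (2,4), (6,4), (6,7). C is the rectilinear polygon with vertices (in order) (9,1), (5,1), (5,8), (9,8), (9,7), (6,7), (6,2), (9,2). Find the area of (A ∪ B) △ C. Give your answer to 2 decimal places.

34.00

|A ∪ B| = 35.
|(A ∪ B) ∩ C| = 7.
|(A ∪ B) △ C| = 35 + 13 − 14 = 34.00.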